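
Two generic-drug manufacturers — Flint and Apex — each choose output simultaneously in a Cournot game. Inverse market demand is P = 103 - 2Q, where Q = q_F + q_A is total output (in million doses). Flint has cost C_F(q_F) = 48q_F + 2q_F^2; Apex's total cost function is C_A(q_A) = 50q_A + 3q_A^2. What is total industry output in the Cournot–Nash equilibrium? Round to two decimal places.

Flint's profit: π_F = (103 - 2Q)q_F - (48q_F + 2q_F²). Setting ∂π_F/∂q_F = 0: 55 - 8q_F - 2(q_A) = 0.
Apex's first-order condition: 53 - 10q_A - 2(q_F) = 0.
So q_F = (55 - 2q_A)/8 and q_A = (53 - 2q_F)/10.
Solving the pair: q_F = 111/19, q_A = 157/38.
Total output Q = 111/19 + 157/38 = 379/38.

9.97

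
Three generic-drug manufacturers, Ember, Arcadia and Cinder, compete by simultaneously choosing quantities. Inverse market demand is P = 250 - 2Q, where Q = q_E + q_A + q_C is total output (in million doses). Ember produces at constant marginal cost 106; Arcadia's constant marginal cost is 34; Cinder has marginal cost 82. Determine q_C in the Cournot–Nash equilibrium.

Ember's profit: π_E = (250 - 2Q)q_E - (106q_E). Setting ∂π_E/∂q_E = 0: 144 - 4q_E - 2(q_A + q_C) = 0.
Arcadia's first-order condition: 216 - 4q_A - 2(q_E + q_C) = 0.
Cinder's profit: π_C = (250 - 2Q)q_C - (82q_C). Setting ∂π_C/∂q_C = 0: 168 - 4q_C - 2(q_E + q_A) = 0.
Adding the 3 first-order conditions: 528 − 8Q = 0, so Q = 66.
Back-substituting: q_E = (144 − 132)/2 = 6, q_A = (216 − 132)/2 = 42, q_C = (168 − 132)/2 = 18.

18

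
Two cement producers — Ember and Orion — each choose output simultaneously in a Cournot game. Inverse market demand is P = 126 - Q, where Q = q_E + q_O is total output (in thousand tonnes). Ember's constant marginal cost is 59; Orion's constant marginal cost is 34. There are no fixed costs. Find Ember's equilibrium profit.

196

Ember's profit: π_E = (126 - Q)q_E - (59q_E). Setting ∂π_E/∂q_E = 0: 67 - 2q_E - (q_O) = 0.
Orion's first-order condition: 92 - 2q_O - (q_E) = 0.
Rearranging gives the reaction functions q_E = (67 - q_O)/2 and q_O = (92 - q_E)/2.
Solving the pair: q_E = 14, q_O = 39.
Price P = 126 - 53 = 73.
Ember's profit: (73 - 59)·14 = 196.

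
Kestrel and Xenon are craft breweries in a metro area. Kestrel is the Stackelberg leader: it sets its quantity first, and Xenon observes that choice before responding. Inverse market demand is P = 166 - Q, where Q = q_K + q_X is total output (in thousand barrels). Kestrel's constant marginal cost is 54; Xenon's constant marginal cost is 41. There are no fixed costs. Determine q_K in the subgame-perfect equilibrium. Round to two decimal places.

49.50

The follower Xenon best-responds to any q_K: π_X = (166 - Q)q_X - 41q_X.
Follower FOC: 125 - q_K - 2q_X = 0, so q_X(q_K) = (125 - q_K)/2.
Kestrel substitutes q_X(q_K) into its own profit: π_K = q_K(166 - q_K - (125 - q_K)/2) - 54q_K = (207/2 - (1/2)q_K)q_K - 54q_K.
The leader's first-order condition 99/2 - q_K = 0 yields q_K = 99/2.
Then q_X = (125 - 99/2)/2 = 151/4.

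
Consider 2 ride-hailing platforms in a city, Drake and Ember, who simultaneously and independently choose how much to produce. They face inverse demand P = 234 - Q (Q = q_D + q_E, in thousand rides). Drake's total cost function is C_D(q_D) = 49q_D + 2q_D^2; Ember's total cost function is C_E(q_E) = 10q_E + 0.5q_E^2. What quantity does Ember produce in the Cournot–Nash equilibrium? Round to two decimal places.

Drake's profit: π_D = (234 - Q)q_D - (49q_D + 2q_D²). Setting ∂π_D/∂q_D = 0: 185 - 6q_D - (q_E) = 0.
Ember's profit: π_E = (234 - Q)q_E - (10q_E + (1/2)q_E²). Setting ∂π_E/∂q_E = 0: 224 - 3q_E - (q_D) = 0.
Best responses: q_D = (185 - q_E)/6, q_E = (224 - q_D)/3.
Substituting one into the other gives q_D = 331/17 and q_E = 1159/17.

68.18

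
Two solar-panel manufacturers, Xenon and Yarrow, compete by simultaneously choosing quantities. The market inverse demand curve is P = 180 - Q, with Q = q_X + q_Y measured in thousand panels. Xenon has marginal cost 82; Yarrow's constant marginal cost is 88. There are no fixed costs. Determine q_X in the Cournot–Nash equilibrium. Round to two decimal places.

34.67

Xenon's profit: π_X = (180 - Q)q_X - (82q_X). Setting ∂π_X/∂q_X = 0: 98 - 2q_X - (q_Y) = 0.
Yarrow's profit: π_Y = (180 - Q)q_Y - (88q_Y). Setting ∂π_Y/∂q_Y = 0: 92 - 2q_Y - (q_X) = 0.
Best responses: q_X = (98 - q_Y)/2, q_Y = (92 - q_X)/2.
Solving the pair: q_X = 104/3, q_Y = 86/3.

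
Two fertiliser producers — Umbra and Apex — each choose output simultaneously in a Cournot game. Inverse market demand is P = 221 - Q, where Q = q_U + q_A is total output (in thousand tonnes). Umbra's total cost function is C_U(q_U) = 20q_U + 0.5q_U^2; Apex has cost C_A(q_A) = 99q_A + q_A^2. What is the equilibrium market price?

Umbra's profit: π_U = (221 - Q)q_U - (20q_U + (1/2)q_U²). Setting ∂π_U/∂q_U = 0: 201 - 3q_U - (q_A) = 0.
Apex's profit: π_A = (221 - Q)q_A - (99q_A + q_A²). Setting ∂π_A/∂q_A = 0: 122 - 4q_A - (q_U) = 0.
Best responses: q_U = (201 - q_A)/3, q_A = (122 - q_U)/4.
Substituting one into the other gives q_U = 62 and q_A = 15.
Total output Q = 77, so price P = 221 - 77 = 144.

144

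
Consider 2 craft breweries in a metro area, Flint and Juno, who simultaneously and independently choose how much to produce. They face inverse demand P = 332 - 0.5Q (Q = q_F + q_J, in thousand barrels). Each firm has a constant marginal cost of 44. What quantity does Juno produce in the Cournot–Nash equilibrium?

A representative firm's profit is π_i = q_i(332 - 0.5Q) - 44q_i.
Setting ∂π_i/∂q_i = 0 with rivals' quantities fixed: 288 - q_i - (1/2)q_j = 0.
By symmetry each firm produces the same amount; substituting q_j = q_i yields q_i = 288/(3/2) = 192.

192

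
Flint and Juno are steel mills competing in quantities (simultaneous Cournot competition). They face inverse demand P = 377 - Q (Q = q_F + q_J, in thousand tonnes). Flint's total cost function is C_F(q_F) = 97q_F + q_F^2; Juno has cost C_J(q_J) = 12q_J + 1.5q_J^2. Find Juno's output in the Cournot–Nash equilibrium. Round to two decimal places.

Flint's profit: π_F = (377 - Q)q_F - (97q_F + q_F²). Setting ∂π_F/∂q_F = 0: 280 - 4q_F - (q_J) = 0.
Juno's first-order condition: 365 - 5q_J - (q_F) = 0.
Best responses: q_F = (280 - q_J)/4, q_J = (365 - q_F)/5.
Substituting one into the other gives q_F = 1035/19 and q_J = 1180/19.

62.11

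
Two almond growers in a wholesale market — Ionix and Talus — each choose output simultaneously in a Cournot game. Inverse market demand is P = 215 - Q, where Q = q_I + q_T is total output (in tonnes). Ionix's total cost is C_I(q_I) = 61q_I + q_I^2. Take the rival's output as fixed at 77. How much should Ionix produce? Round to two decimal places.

19.25

With the rival's output fixed at 77, Ionix's profit is π_I = (215 - 77 - q_I)q_I - (61q_I + q_I²) = (138 - q_I)q_I - (61q_I + q_I²).
∂π_I/∂q_I = 77 - 4q_I = 0, so q_I = 77/4.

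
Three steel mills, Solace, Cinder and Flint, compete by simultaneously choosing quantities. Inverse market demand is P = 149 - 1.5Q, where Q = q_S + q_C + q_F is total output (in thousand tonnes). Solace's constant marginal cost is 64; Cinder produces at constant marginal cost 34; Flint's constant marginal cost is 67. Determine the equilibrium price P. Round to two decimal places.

Solace's profit: π_S = (149 - 1.5Q)q_S - (64q_S). Setting ∂π_S/∂q_S = 0: 85 - 3q_S - (3/2)(q_C + q_F) = 0.
Cinder's profit: π_C = (149 - 1.5Q)q_C - (34q_C). Setting ∂π_C/∂q_C = 0: 115 - 3q_C - (3/2)(q_S + q_F) = 0.
Flint's first-order condition: 82 - 3q_F - (3/2)(q_S + q_C) = 0.
Adding the 3 first-order conditions: 282 − 6Q = 0, so Q = 47.
Back-substituting: q_S = (85 − 141/2)/(3/2) = 29/3, q_C = (115 − 141/2)/(3/2) = 89/3, q_F = (82 − 141/2)/(3/2) = 23/3.
Total output Q = 47, so price P = 149 - (3/2)·47 = 157/2.

78.50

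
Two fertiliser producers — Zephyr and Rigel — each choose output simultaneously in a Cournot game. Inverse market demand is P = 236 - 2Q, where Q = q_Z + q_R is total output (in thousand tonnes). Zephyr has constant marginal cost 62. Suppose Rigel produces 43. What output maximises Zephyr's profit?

22

With the rival's output fixed at 43, Zephyr's profit is π_Z = (236 - 2·43 - 2q_Z)q_Z - (62q_Z) = (150 - 2q_Z)q_Z - (62q_Z).
∂π_Z/∂q_Z = 88 - 4q_Z = 0, so q_Z = 22.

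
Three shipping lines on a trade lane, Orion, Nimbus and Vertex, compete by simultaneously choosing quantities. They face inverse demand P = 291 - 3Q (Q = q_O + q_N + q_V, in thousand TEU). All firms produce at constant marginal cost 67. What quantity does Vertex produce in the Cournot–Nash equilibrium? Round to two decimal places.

18.67

A representative firm's profit is π_i = q_i(291 - 3Q) - 67q_i.
Setting ∂π_i/∂q_i = 0 with rivals' quantities fixed: 224 - 6q_i - 3·Σ_{j≠i} q_j = 0.
With identical firms every q_j equals q_i, so Σ_{j≠i} q_j = 2q_i and 224 = 12q_i, giving q_i = 56/3.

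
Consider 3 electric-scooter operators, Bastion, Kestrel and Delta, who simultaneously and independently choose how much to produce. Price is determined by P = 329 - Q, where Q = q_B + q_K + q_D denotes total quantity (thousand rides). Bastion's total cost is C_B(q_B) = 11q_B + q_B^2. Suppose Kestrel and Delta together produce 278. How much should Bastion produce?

With rivals' combined output fixed at 278, Bastion's profit is π_B = (329 - 278 - q_B)q_B - (11q_B + q_B²) = (51 - q_B)q_B - (11q_B + q_B²).
∂π_B/∂q_B = 40 - 4q_B = 0, so q_B = 10.

10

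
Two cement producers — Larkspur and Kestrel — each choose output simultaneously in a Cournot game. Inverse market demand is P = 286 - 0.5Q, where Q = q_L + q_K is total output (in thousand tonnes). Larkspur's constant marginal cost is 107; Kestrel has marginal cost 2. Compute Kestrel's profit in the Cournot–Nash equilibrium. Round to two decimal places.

33626.89

Larkspur's profit: π_L = (286 - 0.5Q)q_L - (107q_L). Setting ∂π_L/∂q_L = 0: 179 - q_L - (1/2)(q_K) = 0.
Kestrel's profit: π_K = (286 - 0.5Q)q_K - (2q_K). Setting ∂π_K/∂q_K = 0: 284 - q_K - (1/2)(q_L) = 0.
Best responses: q_L = (179 - (1/2)q_K), q_K = (284 - (1/2)q_L).
Substituting one into the other gives q_L = 148/3 and q_K = 778/3.
Price P = 286 - (1/2)·(926/3) = 395/3.
Kestrel's profit: (395/3 - 2)·(778/3) = 33626.8889.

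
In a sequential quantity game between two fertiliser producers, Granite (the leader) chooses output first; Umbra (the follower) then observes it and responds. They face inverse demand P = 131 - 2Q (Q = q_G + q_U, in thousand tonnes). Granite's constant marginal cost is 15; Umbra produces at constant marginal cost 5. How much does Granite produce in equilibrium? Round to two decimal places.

26.50

The follower Umbra best-responds to any q_G: π_U = (131 - 2Q)q_U - 5q_U.
Follower FOC: 126 - 2q_G - 4q_U = 0, so q_U(q_G) = (126 - 2q_G)/4.
Granite substitutes q_U(q_G) into its own profit: π_G = q_G(131 - 2q_G - (126 - 2q_G)/2) - 15q_G = (68 - q_G)q_G - 15q_G.
The leader's first-order condition 53 - 2q_G = 0 yields q_G = 53/2.
Then q_U = (126 - 2·(53/2))/4 = 73/4.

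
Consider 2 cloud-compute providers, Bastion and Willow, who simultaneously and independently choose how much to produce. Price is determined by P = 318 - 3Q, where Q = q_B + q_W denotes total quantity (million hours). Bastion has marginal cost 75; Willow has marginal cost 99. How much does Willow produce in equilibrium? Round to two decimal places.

21.67

Bastion's profit: π_B = (318 - 3Q)q_B - (75q_B). Setting ∂π_B/∂q_B = 0: 243 - 6q_B - 3(q_W) = 0.
Willow's first-order condition: 219 - 6q_W - 3(q_B) = 0.
Best responses: q_B = (243 - 3q_W)/6, q_W = (219 - 3q_B)/6.
Substituting one into the other gives q_B = 89/3 and q_W = 65/3.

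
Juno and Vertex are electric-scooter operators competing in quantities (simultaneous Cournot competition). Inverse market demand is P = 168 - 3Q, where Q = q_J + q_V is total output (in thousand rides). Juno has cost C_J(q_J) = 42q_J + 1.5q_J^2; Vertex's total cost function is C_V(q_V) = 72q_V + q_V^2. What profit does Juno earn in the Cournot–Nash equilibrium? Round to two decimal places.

Juno's profit: π_J = (168 - 3Q)q_J - (42q_J + (3/2)q_J²). Setting ∂π_J/∂q_J = 0: 126 - 9q_J - 3(q_V) = 0.
Vertex's first-order condition: 96 - 8q_V - 3(q_J) = 0.
Best responses: q_J = (126 - 3q_V)/9, q_V = (96 - 3q_J)/8.
Solving the pair: q_J = 80/7, q_V = 54/7.
Price P = 168 - 3·(134/7) = 774/7.
Juno's profit: (774/7)·(80/7) - 42·(80/7) - (3/2)(80/7)² = 587.7551.

587.76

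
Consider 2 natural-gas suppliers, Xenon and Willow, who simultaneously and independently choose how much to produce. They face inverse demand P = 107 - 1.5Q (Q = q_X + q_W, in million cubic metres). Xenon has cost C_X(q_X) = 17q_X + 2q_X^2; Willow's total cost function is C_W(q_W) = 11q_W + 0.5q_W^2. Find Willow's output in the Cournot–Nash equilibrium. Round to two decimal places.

20.85

Xenon's profit: π_X = (107 - 1.5Q)q_X - (17q_X + 2q_X²). Setting ∂π_X/∂q_X = 0: 90 - 7q_X - (3/2)(q_W) = 0.
Willow's first-order condition: 96 - 4q_W - (3/2)(q_X) = 0.
Rearranging gives the reaction functions q_X = (90 - (3/2)q_W)/7 and q_W = (96 - (3/2)q_X)/4.
Substituting one into the other gives q_X = 864/103 and q_W = 20.8544.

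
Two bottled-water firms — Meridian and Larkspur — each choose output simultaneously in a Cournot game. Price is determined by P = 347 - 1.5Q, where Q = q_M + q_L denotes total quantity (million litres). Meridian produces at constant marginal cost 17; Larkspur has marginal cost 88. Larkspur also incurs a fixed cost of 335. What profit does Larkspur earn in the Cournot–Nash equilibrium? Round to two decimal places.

Meridian's profit: π_M = (347 - 1.5Q)q_M - (17q_M). Setting ∂π_M/∂q_M = 0: 330 - 3q_M - (3/2)(q_L) = 0.
Larkspur's profit: π_L = (347 - 1.5Q)q_L - (88q_L). Setting ∂π_L/∂q_L = 0: 259 - 3q_L - (3/2)(q_M) = 0.
Best responses: q_M = (330 - (3/2)q_L)/3, q_L = (259 - (3/2)q_M)/3.
Solving the pair: q_M = 802/9, q_L = 376/9.
Price P = 347 - (3/2)·(1178/9) = 452/3.
Larkspur's profit: (452/3 - 88)·(376/9) - 335 = 2283.0741.

2283.07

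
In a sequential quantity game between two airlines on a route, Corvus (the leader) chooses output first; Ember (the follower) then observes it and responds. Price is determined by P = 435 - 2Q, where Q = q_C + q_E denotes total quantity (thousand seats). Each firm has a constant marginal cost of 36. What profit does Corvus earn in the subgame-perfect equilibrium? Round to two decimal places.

9950.06

Solve by backward induction. Given q_C, the follower Ember maximises π_E = (435 - 2q_C - 2q_E)q_E - 36q_E.
∂π_E/∂q_E = 399 - 2q_C - 4q_E = 0 gives the reaction function q_E = (399 - 2q_C)/4.
The leader anticipates this reaction. Substituting into P = 435 - 2Q gives P = 471/2 - q_C, so π_C = (471/2 - q_C)q_C - 36q_C.
Leader FOC: 399/2 - 2q_C = 0, so q_C = 399/4.
Then q_E = (399 - 2·(399/4))/4 = 399/8.
Price P = 435 - 2·(1197/8) = 543/4.
Corvus's profit: (543/4 - 36)·(399/4) = 9950.0625.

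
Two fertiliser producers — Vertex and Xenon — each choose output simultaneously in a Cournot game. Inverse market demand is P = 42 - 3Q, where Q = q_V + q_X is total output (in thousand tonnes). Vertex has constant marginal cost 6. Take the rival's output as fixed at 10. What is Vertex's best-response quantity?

With the rival's output fixed at 10, Vertex's profit is π_V = (42 - 3·10 - 3q_V)q_V - (6q_V) = (12 - 3q_V)q_V - (6q_V).
∂π_V/∂q_V = 6 - 6q_V = 0, so q_V = 1.

1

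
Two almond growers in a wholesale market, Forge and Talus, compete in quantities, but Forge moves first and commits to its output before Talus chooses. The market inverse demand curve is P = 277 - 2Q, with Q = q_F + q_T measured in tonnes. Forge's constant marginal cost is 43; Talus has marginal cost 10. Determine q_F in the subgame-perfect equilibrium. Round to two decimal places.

50.25

Solve by backward induction. Given q_F, the follower Talus maximises π_T = (277 - 2q_F - 2q_T)q_T - 10q_T.
Setting the follower's marginal profit to zero, 267 - 2q_F - 4q_T = 0, i.e. q_T = (267 - 2q_F)/4.
The leader anticipates this reaction. Substituting into P = 277 - 2Q gives P = 287/2 - q_F, so π_F = (287/2 - q_F)q_F - 43q_F.
Maximising: ∂π_F/∂q_F = 201/2 - 2q_F = 0, giving q_F = 201/4.
Then q_T = (267 - 2·(201/4))/4 = 333/8.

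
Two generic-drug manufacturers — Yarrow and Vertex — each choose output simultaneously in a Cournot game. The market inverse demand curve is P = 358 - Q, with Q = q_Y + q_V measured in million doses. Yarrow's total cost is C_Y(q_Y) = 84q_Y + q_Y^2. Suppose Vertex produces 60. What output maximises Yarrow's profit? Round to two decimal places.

53.50

With the rival's output fixed at 60, Yarrow's profit is π_Y = (358 - 60 - q_Y)q_Y - (84q_Y + q_Y²) = (298 - q_Y)q_Y - (84q_Y + q_Y²).
∂π_Y/∂q_Y = 214 - 4q_Y = 0, so q_Y = 107/2.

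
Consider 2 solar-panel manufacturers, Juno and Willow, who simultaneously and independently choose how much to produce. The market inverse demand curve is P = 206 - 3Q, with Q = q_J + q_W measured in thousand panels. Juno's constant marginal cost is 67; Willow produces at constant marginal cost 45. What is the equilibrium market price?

106

Juno's profit: π_J = (206 - 3Q)q_J - (67q_J). Setting ∂π_J/∂q_J = 0: 139 - 6q_J - 3(q_W) = 0.
Willow's profit: π_W = (206 - 3Q)q_W - (45q_W). Setting ∂π_W/∂q_W = 0: 161 - 6q_W - 3(q_J) = 0.
So q_J = (139 - 3q_W)/6 and q_W = (161 - 3q_J)/6.
Substituting one into the other gives q_J = 13 and q_W = 61/3.
Total output Q = 100/3, so price P = 206 - 3·(100/3) = 106.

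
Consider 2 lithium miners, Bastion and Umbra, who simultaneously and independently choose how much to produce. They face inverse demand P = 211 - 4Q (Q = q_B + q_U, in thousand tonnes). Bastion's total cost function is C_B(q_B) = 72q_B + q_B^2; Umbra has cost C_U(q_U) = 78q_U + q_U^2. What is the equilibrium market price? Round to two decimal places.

Bastion's profit: π_B = (211 - 4Q)q_B - (72q_B + q_B²). Setting ∂π_B/∂q_B = 0: 139 - 10q_B - 4(q_U) = 0.
Umbra's first-order condition: 133 - 10q_U - 4(q_B) = 0.
Best responses: q_B = (139 - 4q_U)/10, q_U = (133 - 4q_B)/10.
Solving the pair: q_B = 143/14, q_U = 129/14.
Total output Q = 136/7, so price P = 211 - 4·(136/7) = 933/7.

133.29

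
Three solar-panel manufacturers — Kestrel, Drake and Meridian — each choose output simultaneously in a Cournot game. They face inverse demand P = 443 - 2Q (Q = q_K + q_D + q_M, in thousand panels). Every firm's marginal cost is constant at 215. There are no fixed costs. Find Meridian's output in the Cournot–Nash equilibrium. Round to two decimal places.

Each firm earns π_i = (443 - 2Q)q_i - 215q_i.
First-order condition (treating rivals' output as given): 228 - 4q_i - 2·Σ_{j≠i} q_j = 0.
With identical firms every q_j equals q_i, so Σ_{j≠i} q_j = 2q_i and 228 = 8q_i, giving q_i = 57/2.

28.50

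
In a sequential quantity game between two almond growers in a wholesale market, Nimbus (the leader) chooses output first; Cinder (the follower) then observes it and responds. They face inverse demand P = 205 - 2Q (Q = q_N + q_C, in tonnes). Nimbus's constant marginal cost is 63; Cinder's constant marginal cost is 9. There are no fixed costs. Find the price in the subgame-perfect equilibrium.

85

The follower Cinder best-responds to any q_N: π_C = (205 - 2Q)q_C - 9q_C.
∂π_C/∂q_C = 196 - 2q_N - 4q_C = 0 gives the reaction function q_C = (196 - 2q_N)/4.
Nimbus substitutes q_C(q_N) into its own profit: π_N = q_N(205 - 2q_N - (196 - 2q_N)/2) - 63q_N = (107 - q_N)q_N - 63q_N.
Maximising: ∂π_N/∂q_N = 44 - 2q_N = 0, giving q_N = 22.
Then q_C = (196 - 2·22)/4 = 38.
Total output Q = 60, so price P = 205 - 2·60 = 85.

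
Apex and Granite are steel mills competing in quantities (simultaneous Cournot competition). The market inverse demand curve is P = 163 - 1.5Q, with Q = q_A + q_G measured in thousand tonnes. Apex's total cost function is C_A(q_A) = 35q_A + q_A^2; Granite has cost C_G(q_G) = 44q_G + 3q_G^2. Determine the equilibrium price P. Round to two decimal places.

114.70

Apex's profit: π_A = (163 - 1.5Q)q_A - (35q_A + q_A²). Setting ∂π_A/∂q_A = 0: 128 - 5q_A - (3/2)(q_G) = 0.
Granite's first-order condition: 119 - 9q_G - (3/2)(q_A) = 0.
Rearranging gives the reaction functions q_A = (128 - (3/2)q_G)/5 and q_G = (119 - (3/2)q_A)/9.
Substituting one into the other gives q_A = 1298/57 and q_G = 1612/171.
Total output Q = 32.1988, so price P = 163 - (3/2)·32.1988 = 114.7018.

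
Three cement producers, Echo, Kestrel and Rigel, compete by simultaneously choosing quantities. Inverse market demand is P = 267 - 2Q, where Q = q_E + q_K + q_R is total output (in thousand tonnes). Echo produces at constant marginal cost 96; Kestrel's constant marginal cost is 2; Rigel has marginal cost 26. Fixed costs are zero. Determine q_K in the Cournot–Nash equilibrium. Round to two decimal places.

47.88

Echo's profit: π_E = (267 - 2Q)q_E - (96q_E). Setting ∂π_E/∂q_E = 0: 171 - 4q_E - 2(q_K + q_R) = 0.
Kestrel's profit: π_K = (267 - 2Q)q_K - (2q_K). Setting ∂π_K/∂q_K = 0: 265 - 4q_K - 2(q_E + q_R) = 0.
Rigel's first-order condition: 241 - 4q_R - 2(q_E + q_K) = 0.
Adding the 3 first-order conditions: 677 − 8Q = 0, so Q = 677/8.
Back-substituting: q_E = (171 − 677/4)/2 = 7/8, q_K = (265 − 677/4)/2 = 383/8, q_R = (241 − 677/4)/2 = 287/8.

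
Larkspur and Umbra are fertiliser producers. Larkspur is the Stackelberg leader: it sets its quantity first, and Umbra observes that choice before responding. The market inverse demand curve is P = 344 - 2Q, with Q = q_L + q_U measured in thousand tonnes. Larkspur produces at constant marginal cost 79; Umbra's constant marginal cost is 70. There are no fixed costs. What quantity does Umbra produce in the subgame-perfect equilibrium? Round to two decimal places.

36.50

The follower Umbra best-responds to any q_L: π_U = (344 - 2Q)q_U - 70q_U.
∂π_U/∂q_U = 274 - 2q_L - 4q_U = 0 gives the reaction function q_U = (274 - 2q_L)/4.
Larkspur substitutes q_U(q_L) into its own profit: π_L = q_L(344 - 2q_L - (274 - 2q_L)/2) - 79q_L = (207 - q_L)q_L - 79q_L.
The leader's first-order condition 128 - 2q_L = 0 yields q_L = 64.
Then q_U = (274 - 2·64)/4 = 73/2.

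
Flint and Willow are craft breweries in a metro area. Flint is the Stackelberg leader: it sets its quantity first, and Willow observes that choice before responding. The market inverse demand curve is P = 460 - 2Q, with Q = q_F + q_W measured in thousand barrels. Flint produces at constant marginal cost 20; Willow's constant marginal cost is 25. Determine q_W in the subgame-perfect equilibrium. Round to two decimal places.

53.13

The follower Willow best-responds to any q_F: π_W = (460 - 2Q)q_W - 25q_W.
Setting the follower's marginal profit to zero, 435 - 2q_F - 4q_W = 0, i.e. q_W = (435 - 2q_F)/4.
Flint substitutes q_W(q_F) into its own profit: π_F = q_F(460 - 2q_F - (435 - 2q_F)/2) - 20q_F = (485/2 - q_F)q_F - 20q_F.
Maximising: ∂π_F/∂q_F = 445/2 - 2q_F = 0, giving q_F = 445/4.
Then q_W = (435 - 2·(445/4))/4 = 425/8.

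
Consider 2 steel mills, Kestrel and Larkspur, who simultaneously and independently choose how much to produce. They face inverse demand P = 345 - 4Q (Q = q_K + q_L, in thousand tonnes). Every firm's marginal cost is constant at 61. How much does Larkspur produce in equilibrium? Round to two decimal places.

23.67

A representative firm's profit is π_i = q_i(345 - 4Q) - 61q_i.
Setting ∂π_i/∂q_i = 0 with rivals' quantities fixed: 284 - 8q_i - 4q_j = 0.
With identical firms every q_j equals q_i, so q_j = q_i and 284 = 12q_i, giving q_i = 71/3.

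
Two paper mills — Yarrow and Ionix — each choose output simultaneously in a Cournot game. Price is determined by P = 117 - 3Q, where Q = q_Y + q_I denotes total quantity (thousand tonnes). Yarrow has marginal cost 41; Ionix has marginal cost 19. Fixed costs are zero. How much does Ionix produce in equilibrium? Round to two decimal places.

13.33

Yarrow's profit: π_Y = (117 - 3Q)q_Y - (41q_Y). Setting ∂π_Y/∂q_Y = 0: 76 - 6q_Y - 3(q_I) = 0.
Ionix's first-order condition: 98 - 6q_I - 3(q_Y) = 0.
So q_Y = (76 - 3q_I)/6 and q_I = (98 - 3q_Y)/6.
Substituting one into the other gives q_Y = 6 and q_I = 40/3.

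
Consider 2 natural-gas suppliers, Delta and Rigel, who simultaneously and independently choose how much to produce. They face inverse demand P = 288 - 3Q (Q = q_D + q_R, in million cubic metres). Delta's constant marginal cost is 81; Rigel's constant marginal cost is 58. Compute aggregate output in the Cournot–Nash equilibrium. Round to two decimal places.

Delta's profit: π_D = (288 - 3Q)q_D - (81q_D). Setting ∂π_D/∂q_D = 0: 207 - 6q_D - 3(q_R) = 0.
Rigel's first-order condition: 230 - 6q_R - 3(q_D) = 0.
Best responses: q_D = (207 - 3q_R)/6, q_R = (230 - 3q_D)/6.
Solving the pair: q_D = 184/9, q_R = 253/9.
Total output Q = 184/9 + 253/9 = 437/9.

48.56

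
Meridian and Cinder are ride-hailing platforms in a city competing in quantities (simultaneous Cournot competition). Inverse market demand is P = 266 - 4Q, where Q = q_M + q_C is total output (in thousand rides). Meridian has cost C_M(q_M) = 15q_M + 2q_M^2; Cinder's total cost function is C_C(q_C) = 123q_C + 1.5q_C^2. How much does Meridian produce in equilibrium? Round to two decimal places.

Meridian's profit: π_M = (266 - 4Q)q_M - (15q_M + 2q_M²). Setting ∂π_M/∂q_M = 0: 251 - 12q_M - 4(q_C) = 0.
Cinder's first-order condition: 143 - 11q_C - 4(q_M) = 0.
Best responses: q_M = (251 - 4q_C)/12, q_C = (143 - 4q_M)/11.
Solving the pair: q_M = 18.8707, q_C = 178/29.

18.87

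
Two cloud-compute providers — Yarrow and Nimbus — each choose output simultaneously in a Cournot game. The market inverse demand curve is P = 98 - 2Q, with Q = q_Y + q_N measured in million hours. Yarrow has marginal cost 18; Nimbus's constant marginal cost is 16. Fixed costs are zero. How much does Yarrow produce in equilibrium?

Yarrow's profit: π_Y = (98 - 2Q)q_Y - (18q_Y). Setting ∂π_Y/∂q_Y = 0: 80 - 4q_Y - 2(q_N) = 0.
Nimbus's first-order condition: 82 - 4q_N - 2(q_Y) = 0.
Best responses: q_Y = (80 - 2q_N)/4, q_N = (82 - 2q_Y)/4.
Solving the pair: q_Y = 13, q_N = 14.

13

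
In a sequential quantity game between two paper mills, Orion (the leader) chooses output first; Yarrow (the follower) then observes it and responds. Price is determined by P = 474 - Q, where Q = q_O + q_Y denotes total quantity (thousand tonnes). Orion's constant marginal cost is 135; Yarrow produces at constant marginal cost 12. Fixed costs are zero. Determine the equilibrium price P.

189

Solve by backward induction. Given q_O, the follower Yarrow maximises π_Y = (474 - q_O - q_Y)q_Y - 12q_Y.
Setting the follower's marginal profit to zero, 462 - q_O - 2q_Y = 0, i.e. q_Y = (462 - q_O)/2.
Orion substitutes q_Y(q_O) into its own profit: π_O = q_O(474 - q_O - (462 - q_O)/2) - 135q_O = (243 - (1/2)q_O)q_O - 135q_O.
Leader FOC: 108 - q_O = 0, so q_O = 108.
Then q_Y = (462 - 108)/2 = 177.
Total output Q = 285, so price P = 474 - 285 = 189.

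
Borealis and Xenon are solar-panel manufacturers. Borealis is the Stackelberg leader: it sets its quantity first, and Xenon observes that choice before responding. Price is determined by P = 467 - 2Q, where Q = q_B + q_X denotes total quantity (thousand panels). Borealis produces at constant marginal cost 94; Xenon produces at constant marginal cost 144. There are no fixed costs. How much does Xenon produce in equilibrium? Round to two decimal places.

Solve by backward induction. Given q_B, the follower Xenon maximises π_X = (467 - 2q_B - 2q_X)q_X - 144q_X.
Setting the follower's marginal profit to zero, 323 - 2q_B - 4q_X = 0, i.e. q_X = (323 - 2q_B)/4.
Borealis substitutes q_X(q_B) into its own profit: π_B = q_B(467 - 2q_B - (323 - 2q_B)/2) - 94q_B = (611/2 - q_B)q_B - 94q_B.
Maximising: ∂π_B/∂q_B = 423/2 - 2q_B = 0, giving q_B = 423/4.
Then q_X = (323 - 2·(423/4))/4 = 223/8.

27.88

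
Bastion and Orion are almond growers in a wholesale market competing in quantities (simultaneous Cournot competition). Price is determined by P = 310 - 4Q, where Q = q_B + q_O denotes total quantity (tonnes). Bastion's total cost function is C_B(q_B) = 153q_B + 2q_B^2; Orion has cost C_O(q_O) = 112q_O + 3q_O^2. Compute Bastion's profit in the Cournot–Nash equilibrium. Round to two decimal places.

Bastion's profit: π_B = (310 - 4Q)q_B - (153q_B + 2q_B²). Setting ∂π_B/∂q_B = 0: 157 - 12q_B - 4(q_O) = 0.
Orion's first-order condition: 198 - 14q_O - 4(q_B) = 0.
Rearranging gives the reaction functions q_B = (157 - 4q_O)/12 and q_O = (198 - 4q_B)/14.
Solving the pair: q_B = 37/4, q_O = 23/2.
Price P = 310 - 4·(83/4) = 227.
Bastion's profit: 227·(37/4) - 153·(37/4) - 2(37/4)² = 513.3750.

513.38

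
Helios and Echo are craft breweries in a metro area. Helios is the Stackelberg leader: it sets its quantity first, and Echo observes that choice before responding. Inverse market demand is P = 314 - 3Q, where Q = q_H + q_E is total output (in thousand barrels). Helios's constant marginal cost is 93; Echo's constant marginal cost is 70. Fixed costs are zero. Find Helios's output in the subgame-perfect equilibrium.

33

The follower Echo best-responds to any q_H: π_E = (314 - 3Q)q_E - 70q_E.
Setting the follower's marginal profit to zero, 244 - 3q_H - 6q_E = 0, i.e. q_E = (244 - 3q_H)/6.
Helios substitutes q_E(q_H) into its own profit: π_H = q_H(314 - 3q_H - (244 - 3q_H)/2) - 93q_H = (192 - (3/2)q_H)q_H - 93q_H.
Maximising: ∂π_H/∂q_H = 99 - 3q_H = 0, giving q_H = 33.
Then q_E = (244 - 3·33)/6 = 145/6.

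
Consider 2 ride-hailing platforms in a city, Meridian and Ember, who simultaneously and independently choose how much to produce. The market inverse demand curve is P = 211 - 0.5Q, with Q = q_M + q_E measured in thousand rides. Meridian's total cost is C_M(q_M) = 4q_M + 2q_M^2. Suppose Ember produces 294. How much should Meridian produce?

With the rival's output fixed at 294, Meridian's profit is π_M = (211 - (1/2)·294 - (1/2)q_M)q_M - (4q_M + 2q_M²) = (64 - (1/2)q_M)q_M - (4q_M + 2q_M²).
∂π_M/∂q_M = 60 - 5q_M = 0, so q_M = 12.

12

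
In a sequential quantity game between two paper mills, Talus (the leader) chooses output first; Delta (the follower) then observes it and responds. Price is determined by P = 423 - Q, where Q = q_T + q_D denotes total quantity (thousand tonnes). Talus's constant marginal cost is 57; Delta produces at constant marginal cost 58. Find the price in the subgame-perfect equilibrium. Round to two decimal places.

Solve by backward induction. Given q_T, the follower Delta maximises π_D = (423 - q_T - q_D)q_D - 58q_D.
∂π_D/∂q_D = 365 - q_T - 2q_D = 0 gives the reaction function q_D = (365 - q_T)/2.
The leader anticipates this reaction. Substituting into P = 423 - Q gives P = 481/2 - (1/2)q_T, so π_T = (481/2 - (1/2)q_T)q_T - 57q_T.
Maximising: ∂π_T/∂q_T = 367/2 - q_T = 0, giving q_T = 367/2.
Then q_D = (365 - 367/2)/2 = 363/4.
Total output Q = 1097/4, so price P = 423 - 1097/4 = 595/4.

148.75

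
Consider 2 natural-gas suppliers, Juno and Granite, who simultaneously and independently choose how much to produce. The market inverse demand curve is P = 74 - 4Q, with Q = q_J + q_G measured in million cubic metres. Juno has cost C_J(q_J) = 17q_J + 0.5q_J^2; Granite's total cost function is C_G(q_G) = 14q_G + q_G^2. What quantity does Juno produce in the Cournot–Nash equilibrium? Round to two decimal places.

4.46

Juno's profit: π_J = (74 - 4Q)q_J - (17q_J + (1/2)q_J²). Setting ∂π_J/∂q_J = 0: 57 - 9q_J - 4(q_G) = 0.
Granite's profit: π_G = (74 - 4Q)q_G - (14q_G + q_G²). Setting ∂π_G/∂q_G = 0: 60 - 10q_G - 4(q_J) = 0.
Best responses: q_J = (57 - 4q_G)/9, q_G = (60 - 4q_J)/10.
Solving the pair: q_J = 165/37, q_G = 156/37.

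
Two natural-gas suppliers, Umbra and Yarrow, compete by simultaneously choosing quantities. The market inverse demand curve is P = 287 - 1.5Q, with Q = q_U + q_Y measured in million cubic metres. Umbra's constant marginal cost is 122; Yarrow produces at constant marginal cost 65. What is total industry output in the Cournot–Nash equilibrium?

Umbra's profit: π_U = (287 - 1.5Q)q_U - (122q_U). Setting ∂π_U/∂q_U = 0: 165 - 3q_U - (3/2)(q_Y) = 0.
Yarrow's first-order condition: 222 - 3q_Y - (3/2)(q_U) = 0.
Best responses: q_U = (165 - (3/2)q_Y)/3, q_Y = (222 - (3/2)q_U)/3.
Substituting one into the other gives q_U = 24 and q_Y = 62.
Total output Q = 24 + 62 = 86.

86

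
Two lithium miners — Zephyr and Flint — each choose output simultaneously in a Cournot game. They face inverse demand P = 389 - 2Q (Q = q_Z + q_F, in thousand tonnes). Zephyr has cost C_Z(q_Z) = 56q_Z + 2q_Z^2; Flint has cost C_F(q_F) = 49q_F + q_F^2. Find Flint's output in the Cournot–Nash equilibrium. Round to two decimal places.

Zephyr's profit: π_Z = (389 - 2Q)q_Z - (56q_Z + 2q_Z²). Setting ∂π_Z/∂q_Z = 0: 333 - 8q_Z - 2(q_F) = 0.
Flint's first-order condition: 340 - 6q_F - 2(q_Z) = 0.
Best responses: q_Z = (333 - 2q_F)/8, q_F = (340 - 2q_Z)/6.
Substituting one into the other gives q_Z = 659/22 and q_F = 1027/22.

46.68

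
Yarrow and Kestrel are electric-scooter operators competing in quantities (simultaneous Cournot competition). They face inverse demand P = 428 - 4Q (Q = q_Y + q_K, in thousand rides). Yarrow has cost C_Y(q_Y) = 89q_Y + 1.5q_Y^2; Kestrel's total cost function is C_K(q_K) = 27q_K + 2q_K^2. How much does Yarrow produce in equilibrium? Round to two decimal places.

21.24

Yarrow's profit: π_Y = (428 - 4Q)q_Y - (89q_Y + (3/2)q_Y²). Setting ∂π_Y/∂q_Y = 0: 339 - 11q_Y - 4(q_K) = 0.
Kestrel's profit: π_K = (428 - 4Q)q_K - (27q_K + 2q_K²). Setting ∂π_K/∂q_K = 0: 401 - 12q_K - 4(q_Y) = 0.
Best responses: q_Y = (339 - 4q_K)/11, q_K = (401 - 4q_Y)/12.
Solving the pair: q_Y = 616/29, q_K = 26.3362.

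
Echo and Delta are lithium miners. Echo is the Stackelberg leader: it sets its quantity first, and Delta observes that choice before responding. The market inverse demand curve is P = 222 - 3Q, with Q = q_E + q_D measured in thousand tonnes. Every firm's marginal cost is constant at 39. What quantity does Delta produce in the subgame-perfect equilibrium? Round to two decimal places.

15.25

Solve by backward induction. Given q_E, the follower Delta maximises π_D = (222 - 3q_E - 3q_D)q_D - 39q_D.
Follower FOC: 183 - 3q_E - 6q_D = 0, so q_D(q_E) = (183 - 3q_E)/6.
Echo substitutes q_D(q_E) into its own profit: π_E = q_E(222 - 3q_E - (183 - 3q_E)/2) - 39q_E = (261/2 - (3/2)q_E)q_E - 39q_E.
The leader's first-order condition 183/2 - 3q_E = 0 yields q_E = 61/2.
Then q_D = (183 - 3·(61/2))/6 = 61/4.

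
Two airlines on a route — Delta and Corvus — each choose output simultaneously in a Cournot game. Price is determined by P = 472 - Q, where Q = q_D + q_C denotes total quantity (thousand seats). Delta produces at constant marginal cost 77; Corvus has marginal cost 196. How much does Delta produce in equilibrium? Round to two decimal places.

171.33

Delta's profit: π_D = (472 - Q)q_D - (77q_D). Setting ∂π_D/∂q_D = 0: 395 - 2q_D - (q_C) = 0.
Corvus's profit: π_C = (472 - Q)q_C - (196q_C). Setting ∂π_C/∂q_C = 0: 276 - 2q_C - (q_D) = 0.
Rearranging gives the reaction functions q_D = (395 - q_C)/2 and q_C = (276 - q_D)/2.
Substituting one into the other gives q_D = 514/3 and q_C = 157/3.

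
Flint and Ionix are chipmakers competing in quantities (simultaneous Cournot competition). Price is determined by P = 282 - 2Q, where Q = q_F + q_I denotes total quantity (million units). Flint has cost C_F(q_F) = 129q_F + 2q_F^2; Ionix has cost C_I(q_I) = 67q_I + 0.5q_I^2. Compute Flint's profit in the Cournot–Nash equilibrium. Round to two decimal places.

346.37

Flint's profit: π_F = (282 - 2Q)q_F - (129q_F + 2q_F²). Setting ∂π_F/∂q_F = 0: 153 - 8q_F - 2(q_I) = 0.
Ionix's first-order condition: 215 - 5q_I - 2(q_F) = 0.
Rearranging gives the reaction functions q_F = (153 - 2q_I)/8 and q_I = (215 - 2q_F)/5.
Substituting one into the other gives q_F = 335/36 and q_I = 707/18.
Price P = 282 - 2·(583/12) = 1109/6.
Flint's profit: (1109/6)·(335/36) - 129·(335/36) - 2(335/36)² = 346.3735.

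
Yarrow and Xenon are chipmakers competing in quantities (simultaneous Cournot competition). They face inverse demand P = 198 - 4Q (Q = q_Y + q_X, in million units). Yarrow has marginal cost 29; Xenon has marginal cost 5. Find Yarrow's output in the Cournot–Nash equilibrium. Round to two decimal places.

Yarrow's profit: π_Y = (198 - 4Q)q_Y - (29q_Y). Setting ∂π_Y/∂q_Y = 0: 169 - 8q_Y - 4(q_X) = 0.
Xenon's profit: π_X = (198 - 4Q)q_X - (5q_X). Setting ∂π_X/∂q_X = 0: 193 - 8q_X - 4(q_Y) = 0.
So q_Y = (169 - 4q_X)/8 and q_X = (193 - 4q_Y)/8.
Solving the pair: q_Y = 145/12, q_X = 217/12.

12.08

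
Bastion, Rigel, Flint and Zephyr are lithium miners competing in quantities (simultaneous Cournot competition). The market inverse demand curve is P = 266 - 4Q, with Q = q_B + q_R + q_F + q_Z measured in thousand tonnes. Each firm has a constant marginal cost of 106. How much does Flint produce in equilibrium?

8

Each firm earns π_i = (266 - 4Q)q_i - 106q_i.
Setting ∂π_i/∂q_i = 0 with rivals' quantities fixed: 160 - 8q_i - 4·Σ_{j≠i} q_j = 0.
With identical firms every q_j equals q_i, so Σ_{j≠i} q_j = 3q_i and 160 = 20q_i, giving q_i = 8.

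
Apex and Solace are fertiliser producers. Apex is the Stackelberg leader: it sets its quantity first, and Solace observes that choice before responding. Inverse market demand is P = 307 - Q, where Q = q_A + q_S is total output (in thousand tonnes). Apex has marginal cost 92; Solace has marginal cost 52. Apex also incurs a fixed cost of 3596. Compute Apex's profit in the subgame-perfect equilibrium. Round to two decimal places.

Solve by backward induction. Given q_A, the follower Solace maximises π_S = (307 - q_A - q_S)q_S - 52q_S.
Setting the follower's marginal profit to zero, 255 - q_A - 2q_S = 0, i.e. q_S = (255 - q_A)/2.
The leader anticipates this reaction. Substituting into P = 307 - Q gives P = 359/2 - (1/2)q_A, so π_A = (359/2 - (1/2)q_A)q_A - 92q_A.
Leader FOC: 175/2 - q_A = 0, so q_A = 175/2.
Then q_S = (255 - 175/2)/2 = 335/4.
Price P = 307 - 685/4 = 543/4.
Apex's profit: (543/4 - 92)·(175/2) - 3596 = 1857/8.

232.13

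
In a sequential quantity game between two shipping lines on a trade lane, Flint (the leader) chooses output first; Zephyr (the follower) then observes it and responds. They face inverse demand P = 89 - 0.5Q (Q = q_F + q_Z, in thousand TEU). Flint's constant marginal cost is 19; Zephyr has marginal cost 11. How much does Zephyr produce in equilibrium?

47

Solve by backward induction. Given q_F, the follower Zephyr maximises π_Z = (89 - (1/2)q_F - (1/2)q_Z)q_Z - 11q_Z.
∂π_Z/∂q_Z = 78 - (1/2)q_F - q_Z = 0 gives the reaction function q_Z = (78 - (1/2)q_F).
The leader anticipates this reaction. Substituting into P = 89 - 0.5Q gives P = 50 - (1/4)q_F, so π_F = (50 - (1/4)q_F)q_F - 19q_F.
Leader FOC: 31 - (1/2)q_F = 0, so q_F = 62.
Then q_Z = (78 - (1/2)·62) = 47.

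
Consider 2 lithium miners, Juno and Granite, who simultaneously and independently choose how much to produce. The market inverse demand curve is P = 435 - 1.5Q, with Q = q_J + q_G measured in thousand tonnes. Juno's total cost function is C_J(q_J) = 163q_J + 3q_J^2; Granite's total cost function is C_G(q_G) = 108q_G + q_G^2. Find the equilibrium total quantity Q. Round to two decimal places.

Juno's profit: π_J = (435 - 1.5Q)q_J - (163q_J + 3q_J²). Setting ∂π_J/∂q_J = 0: 272 - 9q_J - (3/2)(q_G) = 0.
Granite's first-order condition: 327 - 5q_G - (3/2)(q_J) = 0.
Best responses: q_J = (272 - (3/2)q_G)/9, q_G = (327 - (3/2)q_J)/5.
Solving the pair: q_J = 20.3392, q_G = 59.2982.
Total output Q = 20.3392 + 59.2982 = 79.6374.

79.64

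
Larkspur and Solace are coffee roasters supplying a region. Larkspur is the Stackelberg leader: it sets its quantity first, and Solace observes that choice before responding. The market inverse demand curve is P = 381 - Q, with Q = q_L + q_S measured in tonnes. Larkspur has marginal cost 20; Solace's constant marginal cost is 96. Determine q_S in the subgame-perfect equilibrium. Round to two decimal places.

33.25

Solve by backward induction. Given q_L, the follower Solace maximises π_S = (381 - q_L - q_S)q_S - 96q_S.
∂π_S/∂q_S = 285 - q_L - 2q_S = 0 gives the reaction function q_S = (285 - q_L)/2.
The leader anticipates this reaction. Substituting into P = 381 - Q gives P = 477/2 - (1/2)q_L, so π_L = (477/2 - (1/2)q_L)q_L - 20q_L.
Maximising: ∂π_L/∂q_L = 437/2 - q_L = 0, giving q_L = 437/2.
Then q_S = (285 - 437/2)/2 = 133/4.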